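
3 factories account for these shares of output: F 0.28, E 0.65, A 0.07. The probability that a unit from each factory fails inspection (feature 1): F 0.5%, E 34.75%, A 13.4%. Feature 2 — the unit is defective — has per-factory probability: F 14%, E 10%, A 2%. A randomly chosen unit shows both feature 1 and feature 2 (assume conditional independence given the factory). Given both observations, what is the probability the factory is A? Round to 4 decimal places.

0.0082

By Bayes' rule, posterior ∝ prior × likelihood:
  F: 0.28 × 0.005 × 0.14 = 0.000196
  E: 0.65 × 0.3475 × 0.1 = 0.0225875
  A: 0.07 × 0.134 × 0.02 = 0.0001876
Sum = 0.0229711.
P(A | evidence) = 0.0001876 / 0.0229711 ≈ 0.0082.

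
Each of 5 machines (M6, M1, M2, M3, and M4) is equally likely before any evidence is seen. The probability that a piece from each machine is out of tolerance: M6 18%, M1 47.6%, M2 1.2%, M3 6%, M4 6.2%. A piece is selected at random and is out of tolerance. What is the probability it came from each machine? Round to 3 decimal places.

Since the prior is uniform, the posterior is proportional to the likelihood:
  M6: 0.18
  M1: 0.476
  M2: 0.012
  M3: 0.06
  M4: 0.062
Normalizing constant = 0.79.
P(M6 | oversize) = 0.18/0.79 ≈ 0.228
P(M1 | oversize) = 0.476/0.79 ≈ 0.603
P(M2 | oversize) = 0.012/0.79 ≈ 0.015
P(M3 | oversize) = 0.06/0.79 ≈ 0.076
P(M4 | oversize) = 0.062/0.79 ≈ 0.078
(Check: 0.228+0.603+0.015+0.076+0.078 = 1.000.)

M6 0.228, M1 0.603, M2 0.015, M3 0.076, M4 0.078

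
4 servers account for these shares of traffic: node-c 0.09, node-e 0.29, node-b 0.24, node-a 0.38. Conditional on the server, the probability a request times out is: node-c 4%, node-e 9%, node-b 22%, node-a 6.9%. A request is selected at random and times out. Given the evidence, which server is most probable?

node-b

Unnormalized posteriors (prior × likelihood):
  node-c: 0.09 × 0.04 = 0.0036
  node-e: 0.29 × 0.09 = 0.0261
  node-b: 0.24 × 0.22 = 0.0528
  node-a: 0.38 × 0.069 = 0.02622
Total = 0.10872.
Largest term belongs to node-b, so node-b is most probable.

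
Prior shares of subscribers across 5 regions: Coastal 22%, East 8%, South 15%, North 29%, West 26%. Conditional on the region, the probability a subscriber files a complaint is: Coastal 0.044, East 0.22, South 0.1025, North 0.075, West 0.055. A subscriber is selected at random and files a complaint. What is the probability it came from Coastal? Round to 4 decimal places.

0.1230

By Bayes' rule, posterior ∝ prior × likelihood:
  Coastal: 0.22 × 0.044 = 0.00968
  East: 0.08 × 0.22 = 0.0176
  South: 0.15 × 0.1025 = 0.015375
  North: 0.29 × 0.075 = 0.02175
  West: 0.26 × 0.055 = 0.0143
Normalizing constant = 0.078705.
P(Coastal | evidence) = 0.00968 / 0.078705 ≈ 0.1230.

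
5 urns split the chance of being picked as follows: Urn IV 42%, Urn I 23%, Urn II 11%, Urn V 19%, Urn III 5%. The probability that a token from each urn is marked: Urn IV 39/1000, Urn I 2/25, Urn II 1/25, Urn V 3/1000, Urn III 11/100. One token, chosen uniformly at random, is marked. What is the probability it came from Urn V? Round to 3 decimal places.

Prior × likelihood for each hypothesis:
  Urn IV: 0.42 × 0.039 = 0.01638
  Urn I: 0.23 × 0.08 = 0.0184
  Urn II: 0.11 × 0.04 = 0.0044
  Urn V: 0.19 × 0.003 = 0.00057
  Urn III: 0.05 × 0.11 = 0.0055
Total = 0.04525.
P(Urn V | evidence) = 0.00057 / 0.04525 ≈ 0.013.

0.013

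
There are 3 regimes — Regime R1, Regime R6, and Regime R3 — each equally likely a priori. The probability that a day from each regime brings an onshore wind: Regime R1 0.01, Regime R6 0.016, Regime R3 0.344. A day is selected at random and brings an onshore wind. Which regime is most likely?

With a uniform prior (1/3 each), posterior ∝ likelihood:
  Regime R1: 0.01
  Regime R6: 0.016
  Regime R3: 0.344
Sum = 0.37.
Largest term belongs to Regime R3, so Regime R3 is most probable.

Regime R3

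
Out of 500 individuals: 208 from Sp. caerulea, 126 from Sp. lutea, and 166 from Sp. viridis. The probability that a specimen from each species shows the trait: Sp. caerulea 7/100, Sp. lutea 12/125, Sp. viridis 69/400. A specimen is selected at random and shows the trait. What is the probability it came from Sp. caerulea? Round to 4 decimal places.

By Bayes' rule, posterior ∝ prior × likelihood:
  Sp. caerulea: 0.416 × 0.07 = 0.02912
  Sp. lutea: 0.252 × 0.096 = 0.024192
  Sp. viridis: 0.332 × 0.1725 = 0.05727
Sum = 0.110582.
P(Sp. caerulea | evidence) = 0.02912 / 0.110582 ≈ 0.2633.

0.2633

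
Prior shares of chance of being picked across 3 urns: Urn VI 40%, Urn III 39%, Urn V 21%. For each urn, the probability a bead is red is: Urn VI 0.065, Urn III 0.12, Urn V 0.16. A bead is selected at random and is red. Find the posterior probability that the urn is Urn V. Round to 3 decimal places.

0.316

By Bayes' rule, posterior ∝ prior × likelihood:
  Urn VI: 0.4 × 0.065 = 0.026
  Urn III: 0.39 × 0.12 = 0.0468
  Urn V: 0.21 × 0.16 = 0.0336
Normalizing constant = 0.1064.
P(Urn V | evidence) = 0.0336 / 0.1064 ≈ 0.316.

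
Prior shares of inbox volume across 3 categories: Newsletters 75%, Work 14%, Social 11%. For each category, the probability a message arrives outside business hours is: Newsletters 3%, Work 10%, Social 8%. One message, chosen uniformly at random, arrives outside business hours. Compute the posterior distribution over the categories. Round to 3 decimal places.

Newsletters 0.497, Work 0.309, Social 0.194

Compute prior × likelihood for every hypothesis:
  Newsletters: 0.75 × 0.03 = 0.0225
  Work: 0.14 × 0.1 = 0.014
  Social: 0.11 × 0.08 = 0.0088
Sum = 0.0453.
P(Newsletters | off-hours) = 0.0225/0.0453 ≈ 0.497
P(Work | off-hours) = 0.014/0.0453 ≈ 0.309
P(Social | off-hours) = 0.0088/0.0453 ≈ 0.194
(Check: 0.497+0.309+0.194 = 1.000.)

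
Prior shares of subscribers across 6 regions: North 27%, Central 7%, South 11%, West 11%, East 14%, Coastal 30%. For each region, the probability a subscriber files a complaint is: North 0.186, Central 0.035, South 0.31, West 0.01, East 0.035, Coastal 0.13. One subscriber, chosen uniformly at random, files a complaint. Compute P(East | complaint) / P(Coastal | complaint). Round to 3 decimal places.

Unnormalized posteriors (prior × likelihood):
  North: 0.27 × 0.186 = 0.05022
  Central: 0.07 × 0.035 = 0.00245
  South: 0.11 × 0.31 = 0.0341
  West: 0.11 × 0.01 = 0.0011
  East: 0.14 × 0.035 = 0.0049
  Coastal: 0.3 × 0.13 = 0.039
Total = 0.13177.
The ratio is 0.0049 / 0.039 (the normalizer cancels) = 0.126.

0.126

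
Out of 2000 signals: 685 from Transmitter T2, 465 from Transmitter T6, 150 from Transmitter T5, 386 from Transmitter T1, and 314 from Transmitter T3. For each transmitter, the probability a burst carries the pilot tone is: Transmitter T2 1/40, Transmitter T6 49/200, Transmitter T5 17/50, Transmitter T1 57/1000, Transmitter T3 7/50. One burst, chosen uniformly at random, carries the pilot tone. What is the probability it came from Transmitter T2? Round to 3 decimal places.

0.069

Unnormalized posteriors (prior × likelihood):
  Transmitter T2: 0.3425 × 0.025 = 0.0085625
  Transmitter T6: 0.2325 × 0.245 = 0.0569625
  Transmitter T5: 0.075 × 0.34 = 0.0255
  Transmitter T1: 0.193 × 0.057 = 0.011001
  Transmitter T3: 0.157 × 0.14 = 0.02198
Normalizing constant = 0.124006.
P(Transmitter T2 | evidence) = 0.0085625 / 0.124006 ≈ 0.069.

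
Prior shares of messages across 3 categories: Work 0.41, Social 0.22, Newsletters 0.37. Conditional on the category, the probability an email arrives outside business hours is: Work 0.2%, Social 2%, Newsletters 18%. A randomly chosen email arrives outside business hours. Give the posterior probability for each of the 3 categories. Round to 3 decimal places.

Compute prior × likelihood for every hypothesis:
  Work: 0.41 × 0.002 = 0.00082
  Social: 0.22 × 0.02 = 0.0044
  Newsletters: 0.37 × 0.18 = 0.0666
Normalizing constant = 0.07182.
P(Work | off-hours) = 0.00082/0.07182 ≈ 0.011
P(Social | off-hours) = 0.0044/0.07182 ≈ 0.061
P(Newsletters | off-hours) = 0.0666/0.07182 ≈ 0.927
(Check: 0.011+0.061+0.927 = 0.999.)

Work 0.011, Social 0.061, Newsletters 0.927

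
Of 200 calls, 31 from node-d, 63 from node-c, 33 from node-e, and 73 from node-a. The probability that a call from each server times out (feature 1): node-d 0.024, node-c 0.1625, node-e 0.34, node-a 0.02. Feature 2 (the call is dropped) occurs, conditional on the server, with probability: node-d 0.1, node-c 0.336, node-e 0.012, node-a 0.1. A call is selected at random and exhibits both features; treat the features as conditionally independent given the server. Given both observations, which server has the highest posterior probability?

node-c

Prior × likelihood for each hypothesis:
  node-d: 0.155 × 0.024 × 0.1 = 0.000372
  node-c: 0.315 × 0.1625 × 0.336 = 0.017199
  node-e: 0.165 × 0.34 × 0.012 = 0.0006732
  node-a: 0.365 × 0.02 × 0.1 = 0.00073
Sum = 0.0189742.
Largest term belongs to node-c, so node-c is most probable.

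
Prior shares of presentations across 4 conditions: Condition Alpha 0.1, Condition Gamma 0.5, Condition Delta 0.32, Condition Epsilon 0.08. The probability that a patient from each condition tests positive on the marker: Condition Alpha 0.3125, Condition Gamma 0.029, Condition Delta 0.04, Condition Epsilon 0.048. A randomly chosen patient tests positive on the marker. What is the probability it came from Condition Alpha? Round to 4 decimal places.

0.5009

Unnormalized posteriors (prior × likelihood):
  Condition Alpha: 0.1 × 0.3125 = 0.03125
  Condition Gamma: 0.5 × 0.029 = 0.0145
  Condition Delta: 0.32 × 0.04 = 0.0128
  Condition Epsilon: 0.08 × 0.048 = 0.00384
Total = 0.06239.
P(Condition Alpha | evidence) = 0.03125 / 0.06239 ≈ 0.5009.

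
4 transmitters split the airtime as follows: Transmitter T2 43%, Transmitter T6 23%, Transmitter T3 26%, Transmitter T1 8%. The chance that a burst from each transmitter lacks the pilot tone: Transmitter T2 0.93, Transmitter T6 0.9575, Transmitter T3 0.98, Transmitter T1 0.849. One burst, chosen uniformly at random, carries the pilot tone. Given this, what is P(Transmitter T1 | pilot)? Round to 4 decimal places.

Taking complements, P(pilot | each) = Transmitter T2 0.07, Transmitter T6 0.0425, Transmitter T3 0.02, Transmitter T1 0.151.
Unnormalized posteriors (prior × likelihood):
  Transmitter T2: 0.43 × 0.07 = 0.0301
  Transmitter T6: 0.23 × 0.0425 = 0.009775
  Transmitter T3: 0.26 × 0.02 = 0.0052
  Transmitter T1: 0.08 × 0.151 = 0.01208
Normalizing constant = 0.057155.
P(Transmitter T1 | evidence) = 0.01208 / 0.057155 ≈ 0.2114.

0.2114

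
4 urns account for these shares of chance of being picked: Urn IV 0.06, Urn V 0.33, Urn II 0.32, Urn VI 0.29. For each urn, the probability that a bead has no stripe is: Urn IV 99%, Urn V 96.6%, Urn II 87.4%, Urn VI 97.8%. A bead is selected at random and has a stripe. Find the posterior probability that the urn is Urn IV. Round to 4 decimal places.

Taking complements, P(striped | each) = Urn IV 0.01, Urn V 0.034, Urn II 0.126, Urn VI 0.022.
By Bayes' rule, posterior ∝ prior × likelihood:
  Urn IV: 0.06 × 0.01 = 0.0006
  Urn V: 0.33 × 0.034 = 0.01122
  Urn II: 0.32 × 0.126 = 0.04032
  Urn VI: 0.29 × 0.022 = 0.00638
Sum = 0.05852.
P(Urn IV | evidence) = 0.0006 / 0.05852 ≈ 0.0103.

0.0103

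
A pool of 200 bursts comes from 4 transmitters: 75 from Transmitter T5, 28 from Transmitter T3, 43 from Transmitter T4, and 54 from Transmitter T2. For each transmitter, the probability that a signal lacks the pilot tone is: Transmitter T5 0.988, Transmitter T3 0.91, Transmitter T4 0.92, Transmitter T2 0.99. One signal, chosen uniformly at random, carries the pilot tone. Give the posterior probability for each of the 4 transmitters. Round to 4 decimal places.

Transmitter T5 0.1216, Transmitter T3 0.3405, Transmitter T4 0.4649, Transmitter T2 0.0730

Taking complements, P(pilot | each) = Transmitter T5 0.012, Transmitter T3 0.09, Transmitter T4 0.08, Transmitter T2 0.01.
Prior × likelihood for each hypothesis:
  Transmitter T5: 0.375 × 0.012 = 0.0045
  Transmitter T3: 0.14 × 0.09 = 0.0126
  Transmitter T4: 0.215 × 0.08 = 0.0172
  Transmitter T2: 0.27 × 0.01 = 0.0027
Normalizing constant = 0.037.
P(Transmitter T5 | pilot) = 0.0045/0.037 ≈ 0.1216
P(Transmitter T3 | pilot) = 0.0126/0.037 ≈ 0.3405
P(Transmitter T4 | pilot) = 0.0172/0.037 ≈ 0.4649
P(Transmitter T2 | pilot) = 0.0027/0.037 ≈ 0.0730
(Check: 0.1216+0.3405+0.4649+0.0730 = 1.0000.)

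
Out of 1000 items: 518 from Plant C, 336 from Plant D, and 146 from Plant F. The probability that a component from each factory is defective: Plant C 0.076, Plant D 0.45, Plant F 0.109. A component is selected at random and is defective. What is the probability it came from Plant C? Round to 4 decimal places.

0.1907

Prior × likelihood for each hypothesis:
  Plant C: 0.518 × 0.076 = 0.039368
  Plant D: 0.336 × 0.45 = 0.1512
  Plant F: 0.146 × 0.109 = 0.015914
Normalizing constant = 0.206482.
P(Plant C | evidence) = 0.039368 / 0.206482 ≈ 0.1907.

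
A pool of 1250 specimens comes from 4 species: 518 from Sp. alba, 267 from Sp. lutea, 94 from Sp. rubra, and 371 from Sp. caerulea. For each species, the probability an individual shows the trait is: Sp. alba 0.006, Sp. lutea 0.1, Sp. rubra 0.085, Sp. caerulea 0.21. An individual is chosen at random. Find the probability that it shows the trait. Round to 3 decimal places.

0.093

Unnormalized posteriors (prior × likelihood):
  Sp. alba: 0.4144 × 0.006 = 0.0024864
  Sp. lutea: 0.2136 × 0.1 = 0.02136
  Sp. rubra: 0.0752 × 0.085 = 0.006392
  Sp. caerulea: 0.2968 × 0.21 = 0.062328
P(trait) = 0.0024864 + 0.02136 + 0.006392 + 0.062328 = 0.0925664 → 0.093.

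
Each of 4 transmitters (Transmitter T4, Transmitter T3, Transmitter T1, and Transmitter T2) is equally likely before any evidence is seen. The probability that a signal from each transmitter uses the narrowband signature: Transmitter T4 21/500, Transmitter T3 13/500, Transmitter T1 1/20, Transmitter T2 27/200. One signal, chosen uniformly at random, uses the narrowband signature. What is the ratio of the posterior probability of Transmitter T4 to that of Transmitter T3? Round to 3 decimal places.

1.615

Since the prior is uniform, the posterior is proportional to the likelihood:
  Transmitter T4: 0.042
  Transmitter T3: 0.026
  Transmitter T1: 0.05
  Transmitter T2: 0.135
Sum = 0.253.
The ratio is 0.042 / 0.026 (the normalizer cancels) = 1.615.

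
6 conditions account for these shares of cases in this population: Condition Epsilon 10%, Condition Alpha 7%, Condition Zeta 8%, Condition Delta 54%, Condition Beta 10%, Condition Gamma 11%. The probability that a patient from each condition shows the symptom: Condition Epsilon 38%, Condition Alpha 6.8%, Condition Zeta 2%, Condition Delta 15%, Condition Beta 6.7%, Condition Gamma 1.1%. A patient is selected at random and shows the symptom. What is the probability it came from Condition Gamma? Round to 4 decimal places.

0.0091

Unnormalized posteriors (prior × likelihood):
  Condition Epsilon: 0.1 × 0.38 = 0.038
  Condition Alpha: 0.07 × 0.068 = 0.00476
  Condition Zeta: 0.08 × 0.02 = 0.0016
  Condition Delta: 0.54 × 0.15 = 0.081
  Condition Beta: 0.1 × 0.067 = 0.0067
  Condition Gamma: 0.11 × 0.011 = 0.00121
Sum = 0.13327.
P(Condition Gamma | evidence) = 0.00121 / 0.13327 ≈ 0.0091.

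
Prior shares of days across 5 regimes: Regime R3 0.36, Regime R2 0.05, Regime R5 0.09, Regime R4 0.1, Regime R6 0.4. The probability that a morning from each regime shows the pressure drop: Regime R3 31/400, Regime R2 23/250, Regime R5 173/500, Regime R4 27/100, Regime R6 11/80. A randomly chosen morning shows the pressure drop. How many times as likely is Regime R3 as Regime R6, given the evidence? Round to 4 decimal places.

Unnormalized posteriors (prior × likelihood):
  Regime R3: 0.36 × 0.0775 = 0.0279
  Regime R2: 0.05 × 0.092 = 0.0046
  Regime R5: 0.09 × 0.346 = 0.03114
  Regime R4: 0.1 × 0.27 = 0.027
  Regime R6: 0.4 × 0.1375 = 0.055
Total = 0.14564.
The ratio is 0.0279 / 0.055 (the normalizer cancels) = 0.5073.

0.5073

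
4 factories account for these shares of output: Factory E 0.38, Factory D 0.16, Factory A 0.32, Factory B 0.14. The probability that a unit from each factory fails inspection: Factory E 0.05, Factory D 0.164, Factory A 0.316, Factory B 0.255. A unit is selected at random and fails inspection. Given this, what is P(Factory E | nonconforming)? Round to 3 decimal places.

Compute prior × likelihood for every hypothesis:
  Factory E: 0.38 × 0.05 = 0.019
  Factory D: 0.16 × 0.164 = 0.02624
  Factory A: 0.32 × 0.316 = 0.10112
  Factory B: 0.14 × 0.255 = 0.0357
Normalizing constant = 0.18206.
P(Factory E | evidence) = 0.019 / 0.18206 ≈ 0.104.

0.104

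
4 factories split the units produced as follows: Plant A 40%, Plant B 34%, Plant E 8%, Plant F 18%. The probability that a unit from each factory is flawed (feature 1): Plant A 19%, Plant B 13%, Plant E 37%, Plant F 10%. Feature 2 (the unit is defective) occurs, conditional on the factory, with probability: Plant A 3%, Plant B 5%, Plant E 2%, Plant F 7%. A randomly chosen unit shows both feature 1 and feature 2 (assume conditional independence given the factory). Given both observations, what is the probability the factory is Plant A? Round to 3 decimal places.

0.360

Prior × likelihood for each hypothesis:
  Plant A: 0.4 × 0.19 × 0.03 = 0.00228
  Plant B: 0.34 × 0.13 × 0.05 = 0.00221
  Plant E: 0.08 × 0.37 × 0.02 = 0.000592
  Plant F: 0.18 × 0.1 × 0.07 = 0.00126
Sum = 0.006342.
P(Plant A | evidence) = 0.00228 / 0.006342 ≈ 0.360.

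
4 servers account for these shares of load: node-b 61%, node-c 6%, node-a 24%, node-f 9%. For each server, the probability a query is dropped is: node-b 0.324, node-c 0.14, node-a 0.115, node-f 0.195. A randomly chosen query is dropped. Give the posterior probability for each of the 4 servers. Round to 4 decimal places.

node-b 0.7868, node-c 0.0334, node-a 0.1099, node-f 0.0699

Unnormalized posteriors (prior × likelihood):
  node-b: 0.61 × 0.324 = 0.19764
  node-c: 0.06 × 0.14 = 0.0084
  node-a: 0.24 × 0.115 = 0.0276
  node-f: 0.09 × 0.195 = 0.01755
Total = 0.25119.
P(node-b | dropped) = 0.19764/0.25119 ≈ 0.7868
P(node-c | dropped) = 0.0084/0.25119 ≈ 0.0334
P(node-a | dropped) = 0.0276/0.25119 ≈ 0.1099
P(node-f | dropped) = 0.01755/0.25119 ≈ 0.0699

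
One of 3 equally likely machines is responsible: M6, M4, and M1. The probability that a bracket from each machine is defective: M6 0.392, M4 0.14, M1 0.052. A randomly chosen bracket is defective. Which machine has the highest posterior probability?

With a uniform prior (1/3 each), posterior ∝ likelihood:
  M6: 0.392
  M4: 0.14
  M1: 0.052
Total = 0.584.
Largest term belongs to M6, so M6 is most probable.

M6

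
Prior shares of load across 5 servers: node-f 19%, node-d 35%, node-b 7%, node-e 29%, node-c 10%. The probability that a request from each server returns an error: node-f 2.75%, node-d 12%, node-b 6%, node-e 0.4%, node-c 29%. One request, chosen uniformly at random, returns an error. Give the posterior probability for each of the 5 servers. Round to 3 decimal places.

Prior × likelihood for each hypothesis:
  node-f: 0.19 × 0.0275 = 0.005225
  node-d: 0.35 × 0.12 = 0.042
  node-b: 0.07 × 0.06 = 0.0042
  node-e: 0.29 × 0.004 = 0.00116
  node-c: 0.1 × 0.29 = 0.029
Sum = 0.081585.
P(node-f | error) = 0.005225/0.081585 ≈ 0.064
P(node-d | error) = 0.042/0.081585 ≈ 0.515
P(node-b | error) = 0.0042/0.081585 ≈ 0.051
P(node-e | error) = 0.00116/0.081585 ≈ 0.014
P(node-c | error) = 0.029/0.081585 ≈ 0.355
(Check: 0.064+0.515+0.051+0.014+0.355 = 0.999.)

node-f 0.064, node-d 0.515, node-b 0.051, node-e 0.014, node-c 0.355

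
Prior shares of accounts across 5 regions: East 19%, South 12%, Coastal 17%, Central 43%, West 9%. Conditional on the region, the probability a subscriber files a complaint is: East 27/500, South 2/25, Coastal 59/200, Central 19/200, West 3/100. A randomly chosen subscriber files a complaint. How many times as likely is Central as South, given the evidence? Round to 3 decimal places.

4.255

By Bayes' rule, posterior ∝ prior × likelihood:
  East: 0.19 × 0.054 = 0.01026
  South: 0.12 × 0.08 = 0.0096
  Coastal: 0.17 × 0.295 = 0.05015
  Central: 0.43 × 0.095 = 0.04085
  West: 0.09 × 0.03 = 0.0027
Normalizing constant = 0.11356.
The ratio is 0.04085 / 0.0096 (the normalizer cancels) = 4.255.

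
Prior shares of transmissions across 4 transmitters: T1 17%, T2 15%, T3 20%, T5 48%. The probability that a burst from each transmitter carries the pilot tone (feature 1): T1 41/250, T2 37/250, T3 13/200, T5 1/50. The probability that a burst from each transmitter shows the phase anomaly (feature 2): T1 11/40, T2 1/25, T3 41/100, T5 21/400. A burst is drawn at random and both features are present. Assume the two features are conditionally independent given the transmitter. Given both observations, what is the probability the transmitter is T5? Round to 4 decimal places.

By Bayes' rule, posterior ∝ prior × likelihood:
  T1: 0.17 × 0.164 × 0.275 = 0.007667
  T2: 0.15 × 0.148 × 0.04 = 0.000888
  T3: 0.2 × 0.065 × 0.41 = 0.00533
  T5: 0.48 × 0.02 × 0.0525 = 0.000504
Sum = 0.014389.
P(T5 | evidence) = 0.000504 / 0.014389 ≈ 0.0350.

0.0350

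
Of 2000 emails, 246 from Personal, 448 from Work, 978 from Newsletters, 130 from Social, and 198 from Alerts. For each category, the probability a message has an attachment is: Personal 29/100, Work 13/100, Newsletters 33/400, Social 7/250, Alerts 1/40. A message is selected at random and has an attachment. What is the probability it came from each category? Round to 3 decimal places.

Personal 0.326, Work 0.266, Newsletters 0.369, Social 0.017, Alerts 0.023

By Bayes' rule, posterior ∝ prior × likelihood:
  Personal: 0.123 × 0.29 = 0.03567
  Work: 0.224 × 0.13 = 0.02912
  Newsletters: 0.489 × 0.0825 = 0.0403425
  Social: 0.065 × 0.028 = 0.00182
  Alerts: 0.099 × 0.025 = 0.002475
Sum = 0.1094275.
P(Personal | attachment) = 0.03567/0.1094275 ≈ 0.326
P(Work | attachment) = 0.02912/0.1094275 ≈ 0.266
P(Newsletters | attachment) = 0.0403425/0.1094275 ≈ 0.369
P(Social | attachment) = 0.00182/0.1094275 ≈ 0.017
P(Alerts | attachment) = 0.002475/0.1094275 ≈ 0.023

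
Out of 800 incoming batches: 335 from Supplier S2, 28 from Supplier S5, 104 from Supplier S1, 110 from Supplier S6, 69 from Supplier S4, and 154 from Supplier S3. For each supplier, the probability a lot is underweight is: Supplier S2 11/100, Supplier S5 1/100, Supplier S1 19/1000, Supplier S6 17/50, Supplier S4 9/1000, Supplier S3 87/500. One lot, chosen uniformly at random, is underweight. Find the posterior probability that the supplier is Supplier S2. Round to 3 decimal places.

0.355

By Bayes' rule, posterior ∝ prior × likelihood:
  Supplier S2: 0.41875 × 0.11 = 0.0460625
  Supplier S5: 0.035 × 0.01 = 0.00035
  Supplier S1: 0.13 × 0.019 = 0.00247
  Supplier S6: 0.1375 × 0.34 = 0.04675
  Supplier S4: 0.08625 × 0.009 = 0.00077625
  Supplier S3: 0.1925 × 0.174 = 0.033495
Sum = 0.12990375.
P(Supplier S2 | evidence) = 0.0460625 / 0.12990375 ≈ 0.355.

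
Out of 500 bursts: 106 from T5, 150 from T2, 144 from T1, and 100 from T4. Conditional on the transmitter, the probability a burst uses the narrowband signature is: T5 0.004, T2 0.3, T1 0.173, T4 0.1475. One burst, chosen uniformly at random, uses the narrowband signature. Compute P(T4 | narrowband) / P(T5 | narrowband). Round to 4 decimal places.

Compute prior × likelihood for every hypothesis:
  T5: 0.212 × 0.004 = 0.000848
  T2: 0.3 × 0.3 = 0.09
  T1: 0.288 × 0.173 = 0.049824
  T4: 0.2 × 0.1475 = 0.0295
Total = 0.170172.
The ratio is 0.0295 / 0.000848 (the normalizer cancels) = 34.7877.

34.7877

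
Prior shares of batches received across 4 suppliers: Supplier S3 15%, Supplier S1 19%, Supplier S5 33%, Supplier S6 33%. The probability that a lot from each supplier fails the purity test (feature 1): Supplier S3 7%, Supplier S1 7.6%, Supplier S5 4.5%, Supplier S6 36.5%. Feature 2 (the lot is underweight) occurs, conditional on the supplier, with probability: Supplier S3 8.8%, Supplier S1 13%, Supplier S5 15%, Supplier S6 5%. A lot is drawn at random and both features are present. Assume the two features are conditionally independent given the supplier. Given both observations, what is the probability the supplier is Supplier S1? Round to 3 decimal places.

0.170

By Bayes' rule, posterior ∝ prior × likelihood:
  Supplier S3: 0.15 × 0.07 × 0.088 = 0.000924
  Supplier S1: 0.19 × 0.076 × 0.13 = 0.0018772
  Supplier S5: 0.33 × 0.045 × 0.15 = 0.0022275
  Supplier S6: 0.33 × 0.365 × 0.05 = 0.0060225
Total = 0.0110512.
P(Supplier S1 | evidence) = 0.0018772 / 0.0110512 ≈ 0.170.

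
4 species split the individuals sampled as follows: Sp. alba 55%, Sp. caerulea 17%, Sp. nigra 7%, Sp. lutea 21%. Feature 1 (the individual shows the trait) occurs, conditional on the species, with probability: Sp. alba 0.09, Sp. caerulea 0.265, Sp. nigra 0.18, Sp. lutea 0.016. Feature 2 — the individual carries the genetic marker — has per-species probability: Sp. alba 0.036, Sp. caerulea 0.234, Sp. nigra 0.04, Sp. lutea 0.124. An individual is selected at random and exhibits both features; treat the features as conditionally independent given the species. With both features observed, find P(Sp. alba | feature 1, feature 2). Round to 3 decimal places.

Compute prior × likelihood for every hypothesis:
  Sp. alba: 0.55 × 0.09 × 0.036 = 0.001782
  Sp. caerulea: 0.17 × 0.265 × 0.234 = 0.0105417
  Sp. nigra: 0.07 × 0.18 × 0.04 = 0.000504
  Sp. lutea: 0.21 × 0.016 × 0.124 = 0.00041664
Sum = 0.01324434.
P(Sp. alba | evidence) = 0.001782 / 0.01324434 ≈ 0.135.

0.135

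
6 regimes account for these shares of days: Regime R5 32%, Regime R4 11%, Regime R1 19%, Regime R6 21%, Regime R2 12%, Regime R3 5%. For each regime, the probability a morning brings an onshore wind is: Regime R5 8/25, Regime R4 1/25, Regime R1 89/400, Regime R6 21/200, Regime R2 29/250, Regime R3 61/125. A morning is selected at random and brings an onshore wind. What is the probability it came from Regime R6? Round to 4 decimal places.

By Bayes' rule, posterior ∝ prior × likelihood:
  Regime R5: 0.32 × 0.32 = 0.1024
  Regime R4: 0.11 × 0.04 = 0.0044
  Regime R1: 0.19 × 0.2225 = 0.042275
  Regime R6: 0.21 × 0.105 = 0.02205
  Regime R2: 0.12 × 0.116 = 0.01392
  Regime R3: 0.05 × 0.488 = 0.0244
Total = 0.209445.
P(Regime R6 | evidence) = 0.02205 / 0.209445 ≈ 0.1053.

0.1053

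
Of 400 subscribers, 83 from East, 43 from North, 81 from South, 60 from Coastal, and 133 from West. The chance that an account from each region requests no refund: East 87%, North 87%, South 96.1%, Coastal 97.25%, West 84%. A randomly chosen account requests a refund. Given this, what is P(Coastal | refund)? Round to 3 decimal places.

0.039

Taking complements, P(refund | each) = East 0.13, North 0.13, South 0.039, Coastal 0.0275, West 0.16.
By Bayes' rule, posterior ∝ prior × likelihood:
  East: 0.2075 × 0.13 = 0.026975
  North: 0.1075 × 0.13 = 0.013975
  South: 0.2025 × 0.039 = 0.0078975
  Coastal: 0.15 × 0.0275 = 0.004125
  West: 0.3325 × 0.16 = 0.0532
Normalizing constant = 0.1061725.
P(Coastal | evidence) = 0.004125 / 0.1061725 ≈ 0.039.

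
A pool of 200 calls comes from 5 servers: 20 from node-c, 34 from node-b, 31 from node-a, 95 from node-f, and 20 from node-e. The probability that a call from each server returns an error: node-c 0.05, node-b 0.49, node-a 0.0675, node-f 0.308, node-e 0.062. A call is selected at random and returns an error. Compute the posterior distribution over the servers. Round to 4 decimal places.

node-c 0.0199, node-b 0.3315, node-a 0.0416, node-f 0.5823, node-e 0.0247

By Bayes' rule, posterior ∝ prior × likelihood:
  node-c: 0.1 × 0.05 = 0.005
  node-b: 0.17 × 0.49 = 0.0833
  node-a: 0.155 × 0.0675 = 0.0104625
  node-f: 0.475 × 0.308 = 0.1463
  node-e: 0.1 × 0.062 = 0.0062
Normalizing constant = 0.2512625.
P(node-c | error) = 0.005/0.2512625 ≈ 0.0199
P(node-b | error) = 0.0833/0.2512625 ≈ 0.3315
P(node-a | error) = 0.0104625/0.2512625 ≈ 0.0416
P(node-f | error) = 0.1463/0.2512625 ≈ 0.5823
P(node-e | error) = 0.0062/0.2512625 ≈ 0.0247
(Check: 0.0199+0.3315+0.0416+0.5823+0.0247 = 1.0000.)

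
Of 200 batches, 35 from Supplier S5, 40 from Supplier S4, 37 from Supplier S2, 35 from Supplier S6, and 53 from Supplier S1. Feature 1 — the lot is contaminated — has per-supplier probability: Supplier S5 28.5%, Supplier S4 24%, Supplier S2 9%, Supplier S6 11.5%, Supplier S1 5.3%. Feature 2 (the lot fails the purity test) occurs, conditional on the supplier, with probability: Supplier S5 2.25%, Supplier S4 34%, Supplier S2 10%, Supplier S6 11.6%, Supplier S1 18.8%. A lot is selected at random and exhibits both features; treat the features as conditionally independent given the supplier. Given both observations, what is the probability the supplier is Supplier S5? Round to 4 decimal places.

By Bayes' rule, posterior ∝ prior × likelihood:
  Supplier S5: 0.175 × 0.285 × 0.0225 = 0.0011221875
  Supplier S4: 0.2 × 0.24 × 0.34 = 0.01632
  Supplier S2: 0.185 × 0.09 × 0.1 = 0.001665
  Supplier S6: 0.175 × 0.115 × 0.116 = 0.0023345
  Supplier S1: 0.265 × 0.053 × 0.188 = 0.00264046
Total = 0.0240821475.
P(Supplier S5 | evidence) = 0.0011221875 / 0.0240821475 ≈ 0.0466.

0.0466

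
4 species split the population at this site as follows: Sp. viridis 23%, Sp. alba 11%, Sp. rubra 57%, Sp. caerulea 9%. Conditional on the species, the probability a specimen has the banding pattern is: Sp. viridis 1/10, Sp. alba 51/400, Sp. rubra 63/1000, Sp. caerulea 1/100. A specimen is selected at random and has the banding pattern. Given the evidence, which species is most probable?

Sp. rubra

Unnormalized posteriors (prior × likelihood):
  Sp. viridis: 0.23 × 0.1 = 0.023
  Sp. alba: 0.11 × 0.1275 = 0.014025
  Sp. rubra: 0.57 × 0.063 = 0.03591
  Sp. caerulea: 0.09 × 0.01 = 0.0009
Total = 0.073835.
Largest term belongs to Sp. rubra, so Sp. rubra is most probable.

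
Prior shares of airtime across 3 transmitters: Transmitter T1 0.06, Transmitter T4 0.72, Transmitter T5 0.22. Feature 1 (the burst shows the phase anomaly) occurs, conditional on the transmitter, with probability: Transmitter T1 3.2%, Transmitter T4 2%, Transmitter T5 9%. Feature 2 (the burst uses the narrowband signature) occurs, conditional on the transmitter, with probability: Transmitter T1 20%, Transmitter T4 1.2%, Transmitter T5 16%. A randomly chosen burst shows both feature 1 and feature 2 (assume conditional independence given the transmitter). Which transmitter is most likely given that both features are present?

Transmitter T5

Unnormalized posteriors (prior × likelihood):
  Transmitter T1: 0.06 × 0.032 × 0.2 = 0.000384
  Transmitter T4: 0.72 × 0.02 × 0.012 = 0.0001728
  Transmitter T5: 0.22 × 0.09 × 0.16 = 0.003168
Total = 0.0037248.
Largest term belongs to Transmitter T5, so Transmitter T5 is most probable.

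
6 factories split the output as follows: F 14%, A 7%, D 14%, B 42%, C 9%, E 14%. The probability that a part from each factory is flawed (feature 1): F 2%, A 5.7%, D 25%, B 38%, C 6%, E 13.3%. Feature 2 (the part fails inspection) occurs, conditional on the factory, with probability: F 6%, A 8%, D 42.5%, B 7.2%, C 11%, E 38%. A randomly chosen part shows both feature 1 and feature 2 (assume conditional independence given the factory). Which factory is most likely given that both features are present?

Unnormalized posteriors (prior × likelihood):
  F: 0.14 × 0.02 × 0.06 = 0.000168
  A: 0.07 × 0.057 × 0.08 = 0.0003192
  D: 0.14 × 0.25 × 0.425 = 0.014875
  B: 0.42 × 0.38 × 0.072 = 0.0114912
  C: 0.09 × 0.06 × 0.11 = 0.000594
  E: 0.14 × 0.133 × 0.38 = 0.0070756
Normalizing constant = 0.034523.
Largest term belongs to D, so D is most probable.

D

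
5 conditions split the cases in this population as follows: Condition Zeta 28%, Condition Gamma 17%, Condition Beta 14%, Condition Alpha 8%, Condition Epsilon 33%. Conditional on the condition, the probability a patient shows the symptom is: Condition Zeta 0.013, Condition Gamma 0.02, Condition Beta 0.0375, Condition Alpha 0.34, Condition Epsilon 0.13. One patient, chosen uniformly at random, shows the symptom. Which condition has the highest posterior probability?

Condition Epsilon

By Bayes' rule, posterior ∝ prior × likelihood:
  Condition Zeta: 0.28 × 0.013 = 0.00364
  Condition Gamma: 0.17 × 0.02 = 0.0034
  Condition Beta: 0.14 × 0.0375 = 0.00525
  Condition Alpha: 0.08 × 0.34 = 0.0272
  Condition Epsilon: 0.33 × 0.13 = 0.0429
Total = 0.08239.
Largest term belongs to Condition Epsilon, so Condition Epsilon is most probable.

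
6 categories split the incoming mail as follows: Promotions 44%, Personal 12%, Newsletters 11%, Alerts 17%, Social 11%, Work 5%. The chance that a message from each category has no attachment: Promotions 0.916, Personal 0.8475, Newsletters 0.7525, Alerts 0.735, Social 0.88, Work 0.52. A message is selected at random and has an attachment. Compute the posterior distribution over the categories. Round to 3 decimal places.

Promotions 0.224, Personal 0.111, Newsletters 0.165, Alerts 0.273, Social 0.080, Work 0.146

Taking complements, P(attachment | each) = Promotions 0.084, Personal 0.1525, Newsletters 0.2475, Alerts 0.265, Social 0.12, Work 0.48.
Compute prior × likelihood for every hypothesis:
  Promotions: 0.44 × 0.084 = 0.03696
  Personal: 0.12 × 0.1525 = 0.0183
  Newsletters: 0.11 × 0.2475 = 0.027225
  Alerts: 0.17 × 0.265 = 0.04505
  Social: 0.11 × 0.12 = 0.0132
  Work: 0.05 × 0.48 = 0.024
Normalizing constant = 0.164735.
P(Promotions | attachment) = 0.03696/0.164735 ≈ 0.224
P(Personal | attachment) = 0.0183/0.164735 ≈ 0.111
P(Newsletters | attachment) = 0.027225/0.164735 ≈ 0.165
P(Alerts | attachment) = 0.04505/0.164735 ≈ 0.273
P(Social | attachment) = 0.0132/0.164735 ≈ 0.080
P(Work | attachment) = 0.024/0.164735 ≈ 0.146
(Check: 0.224+0.111+0.165+0.273+0.080+0.146 = 0.999.)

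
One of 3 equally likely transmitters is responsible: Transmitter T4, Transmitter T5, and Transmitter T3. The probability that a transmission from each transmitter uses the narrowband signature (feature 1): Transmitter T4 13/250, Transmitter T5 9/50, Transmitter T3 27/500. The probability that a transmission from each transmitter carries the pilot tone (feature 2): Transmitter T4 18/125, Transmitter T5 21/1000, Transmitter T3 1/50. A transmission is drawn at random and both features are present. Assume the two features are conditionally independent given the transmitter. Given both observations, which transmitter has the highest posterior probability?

Transmitter T4

With a uniform prior (1/3 each), posterior ∝ likelihood:
  Transmitter T4: 0.052 × 0.144 = 0.007488
  Transmitter T5: 0.18 × 0.021 = 0.00378
  Transmitter T3: 0.054 × 0.02 = 0.00108
Sum = 0.012348.
Largest term belongs to Transmitter T4, so Transmitter T4 is most probable.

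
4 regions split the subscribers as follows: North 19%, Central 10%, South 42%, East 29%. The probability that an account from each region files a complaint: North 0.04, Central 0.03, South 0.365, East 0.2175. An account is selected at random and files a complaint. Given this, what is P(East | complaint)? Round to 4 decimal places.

Unnormalized posteriors (prior × likelihood):
  North: 0.19 × 0.04 = 0.0076
  Central: 0.1 × 0.03 = 0.003
  South: 0.42 × 0.365 = 0.1533
  East: 0.29 × 0.2175 = 0.063075
Total = 0.226975.
P(East | evidence) = 0.063075 / 0.226975 ≈ 0.2779.

0.2779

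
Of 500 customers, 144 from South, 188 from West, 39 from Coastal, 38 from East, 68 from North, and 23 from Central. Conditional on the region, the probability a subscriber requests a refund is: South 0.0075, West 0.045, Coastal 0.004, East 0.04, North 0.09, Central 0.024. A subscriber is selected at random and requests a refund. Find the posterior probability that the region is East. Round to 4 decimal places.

Unnormalized posteriors (prior × likelihood):
  South: 0.288 × 0.0075 = 0.00216
  West: 0.376 × 0.045 = 0.01692
  Coastal: 0.078 × 0.004 = 0.000312
  East: 0.076 × 0.04 = 0.00304
  North: 0.136 × 0.09 = 0.01224
  Central: 0.046 × 0.024 = 0.001104
Normalizing constant = 0.035776.
P(East | evidence) = 0.00304 / 0.035776 ≈ 0.0850.

0.0850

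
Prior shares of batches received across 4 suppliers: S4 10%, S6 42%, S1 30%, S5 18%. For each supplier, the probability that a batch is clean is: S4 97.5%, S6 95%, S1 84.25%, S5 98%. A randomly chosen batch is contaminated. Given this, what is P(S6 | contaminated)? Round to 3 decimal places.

0.282

Taking complements, P(contaminated | each) = S4 0.025, S6 0.05, S1 0.1575, S5 0.02.
Unnormalized posteriors (prior × likelihood):
  S4: 0.1 × 0.025 = 0.0025
  S6: 0.42 × 0.05 = 0.021
  S1: 0.3 × 0.1575 = 0.04725
  S5: 0.18 × 0.02 = 0.0036
Sum = 0.07435.
P(S6 | evidence) = 0.021 / 0.07435 ≈ 0.282.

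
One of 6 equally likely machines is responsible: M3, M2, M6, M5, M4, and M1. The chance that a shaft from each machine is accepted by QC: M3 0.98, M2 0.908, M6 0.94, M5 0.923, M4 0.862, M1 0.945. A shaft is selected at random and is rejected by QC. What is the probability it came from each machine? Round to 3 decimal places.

Taking complements, P(rejected | each) = M3 0.02, M2 0.092, M6 0.06, M5 0.077, M4 0.138, M1 0.055.
Since the prior is uniform, the posterior is proportional to the likelihood:
  M3: 0.02
  M2: 0.092
  M6: 0.06
  M5: 0.077
  M4: 0.138
  M1: 0.055
Sum = 0.442.
P(M3 | rejected) = 0.02/0.442 ≈ 0.045
P(M2 | rejected) = 0.092/0.442 ≈ 0.208
P(M6 | rejected) = 0.06/0.442 ≈ 0.136
P(M5 | rejected) = 0.077/0.442 ≈ 0.174
P(M4 | rejected) = 0.138/0.442 ≈ 0.312
P(M1 | rejected) = 0.055/0.442 ≈ 0.124
(Check: 0.045+0.208+0.136+0.174+0.312+0.124 = 0.999.)

M3 0.045, M2 0.208, M6 0.136, M5 0.174, M4 0.312, M1 0.124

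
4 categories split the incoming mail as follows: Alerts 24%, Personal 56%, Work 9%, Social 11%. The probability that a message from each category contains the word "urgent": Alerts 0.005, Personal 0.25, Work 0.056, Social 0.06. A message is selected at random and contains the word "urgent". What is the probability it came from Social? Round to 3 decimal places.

0.043

Compute prior × likelihood for every hypothesis:
  Alerts: 0.24 × 0.005 = 0.0012
  Personal: 0.56 × 0.25 = 0.14
  Work: 0.09 × 0.056 = 0.00504
  Social: 0.11 × 0.06 = 0.0066
Normalizing constant = 0.15284.
P(Social | evidence) = 0.0066 / 0.15284 ≈ 0.043.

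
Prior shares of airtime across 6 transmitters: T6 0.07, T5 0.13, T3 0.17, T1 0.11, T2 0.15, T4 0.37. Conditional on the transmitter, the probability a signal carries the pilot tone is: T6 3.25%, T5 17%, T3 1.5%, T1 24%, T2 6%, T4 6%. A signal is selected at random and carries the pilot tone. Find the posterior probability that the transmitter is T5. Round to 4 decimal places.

0.2615

Unnormalized posteriors (prior × likelihood):
  T6: 0.07 × 0.0325 = 0.002275
  T5: 0.13 × 0.17 = 0.0221
  T3: 0.17 × 0.015 = 0.00255
  T1: 0.11 × 0.24 = 0.0264
  T2: 0.15 × 0.06 = 0.009
  T4: 0.37 × 0.06 = 0.0222
Total = 0.084525.
P(T5 | evidence) = 0.0221 / 0.084525 ≈ 0.2615.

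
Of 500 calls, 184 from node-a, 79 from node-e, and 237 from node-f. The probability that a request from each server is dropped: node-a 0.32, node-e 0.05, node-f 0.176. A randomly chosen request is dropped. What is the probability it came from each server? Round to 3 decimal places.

node-a 0.563, node-e 0.038, node-f 0.399

Prior × likelihood for each hypothesis:
  node-a: 0.368 × 0.32 = 0.11776
  node-e: 0.158 × 0.05 = 0.0079
  node-f: 0.474 × 0.176 = 0.083424
Sum = 0.209084.
P(node-a | dropped) = 0.11776/0.209084 ≈ 0.563
P(node-e | dropped) = 0.0079/0.209084 ≈ 0.038
P(node-f | dropped) = 0.083424/0.209084 ≈ 0.399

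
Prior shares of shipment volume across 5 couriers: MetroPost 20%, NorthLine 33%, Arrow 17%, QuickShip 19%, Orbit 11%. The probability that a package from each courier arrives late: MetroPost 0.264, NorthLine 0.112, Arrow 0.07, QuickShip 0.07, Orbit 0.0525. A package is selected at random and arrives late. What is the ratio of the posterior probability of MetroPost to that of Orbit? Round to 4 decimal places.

9.1429

Compute prior × likelihood for every hypothesis:
  MetroPost: 0.2 × 0.264 = 0.0528
  NorthLine: 0.33 × 0.112 = 0.03696
  Arrow: 0.17 × 0.07 = 0.0119
  QuickShip: 0.19 × 0.07 = 0.0133
  Orbit: 0.11 × 0.0525 = 0.005775
Sum = 0.120735.
The ratio is 0.0528 / 0.005775 (the normalizer cancels) = 9.1429.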